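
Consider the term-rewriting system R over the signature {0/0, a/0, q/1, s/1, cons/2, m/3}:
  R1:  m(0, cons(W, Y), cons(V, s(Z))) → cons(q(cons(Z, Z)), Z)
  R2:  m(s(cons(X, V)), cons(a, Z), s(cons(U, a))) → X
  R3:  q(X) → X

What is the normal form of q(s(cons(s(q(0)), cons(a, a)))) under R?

1. q(s(cons(s(q(0)), cons(a, a))))  →  s(cons(s(q(0)), cons(a, a)))   [R3 at ε]
2. s(cons(s(q(0)), cons(a, a)))  →  s(cons(s(0), cons(a, a)))   [R3 at 1.1.1]

s(cons(s(0), cons(a, a)))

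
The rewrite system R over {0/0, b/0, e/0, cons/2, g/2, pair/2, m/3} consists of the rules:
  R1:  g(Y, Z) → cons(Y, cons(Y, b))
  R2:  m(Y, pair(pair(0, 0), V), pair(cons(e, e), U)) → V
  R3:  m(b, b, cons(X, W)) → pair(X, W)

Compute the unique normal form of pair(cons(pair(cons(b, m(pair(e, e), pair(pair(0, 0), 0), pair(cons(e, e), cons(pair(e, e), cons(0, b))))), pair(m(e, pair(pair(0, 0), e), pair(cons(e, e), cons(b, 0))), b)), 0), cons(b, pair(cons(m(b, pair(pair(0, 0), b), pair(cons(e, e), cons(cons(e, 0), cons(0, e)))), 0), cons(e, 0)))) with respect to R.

1. pair(cons(pair(cons(b, m(pair(e, e), pair(pair(0, 0), 0), pair(cons(e, e), cons(pair(e, e), cons(0, b))))), pair(m(e, pair(pair(0, 0), e), pair(cons(e, e), cons(b, 0))), b)), 0), cons(b, pair(cons(m(b, pair(pair(0, 0), b), pair(cons(e, e), cons(cons(e, 0), cons(0, e)))), 0), cons(e, 0))))  →  pair(cons(pair(cons(b, 0), pair(m(e, pair(pair(0, 0), e), pair(cons(e, e), cons(b, 0))), b)), 0), cons(b, pair(cons(m(b, pair(pair(0, 0), b), pair(cons(e, e), cons(cons(e, 0), cons(0, e)))), 0), cons(e, 0))))   [R2 at 1.1.1.2]
2. pair(cons(pair(cons(b, 0), pair(m(e, pair(pair(0, 0), e), pair(cons(e, e), cons(b, 0))), b)), 0), cons(b, pair(cons(m(b, pair(pair(0, 0), b), pair(cons(e, e), cons(cons(e, 0), cons(0, e)))), 0), cons(e, 0))))  →  pair(cons(pair(cons(b, 0), pair(e, b)), 0), cons(b, pair(cons(m(b, pair(pair(0, 0), b), pair(cons(e, e), cons(cons(e, 0), cons(0, e)))), 0), cons(e, 0))))   [R2 at 1.1.2.1]
3. pair(cons(pair(cons(b, 0), pair(e, b)), 0), cons(b, pair(cons(m(b, pair(pair(0, 0), b), pair(cons(e, e), cons(cons(e, 0), cons(0, e)))), 0), cons(e, 0))))  →  pair(cons(pair(cons(b, 0), pair(e, b)), 0), cons(b, pair(cons(b, 0), cons(e, 0))))   [R2 at 2.2.1.1]

pair(cons(pair(cons(b, 0), pair(e, b)), 0), cons(b, pair(cons(b, 0), cons(e, 0))))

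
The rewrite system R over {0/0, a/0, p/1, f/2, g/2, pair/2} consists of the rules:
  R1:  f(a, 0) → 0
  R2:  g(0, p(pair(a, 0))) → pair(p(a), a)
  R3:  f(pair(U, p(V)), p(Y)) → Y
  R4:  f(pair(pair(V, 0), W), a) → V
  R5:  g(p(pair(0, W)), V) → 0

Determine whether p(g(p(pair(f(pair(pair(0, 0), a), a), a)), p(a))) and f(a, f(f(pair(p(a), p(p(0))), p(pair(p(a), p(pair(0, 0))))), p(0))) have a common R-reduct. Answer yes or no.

no — NF(t₁) = p(0), NF(t₂) = 0

Reduce t₁ = p(g(p(pair(f(pair(pair(0, 0), a), a), a)), p(a))):
1. p(g(p(pair(f(pair(pair(0, 0), a), a), a)), p(a)))  →  p(g(p(pair(0, a)), p(a)))   [R4 at 1.1.1.1]
2. p(g(p(pair(0, a)), p(a)))  →  p(0)   [R5 at 1]

Reduce t₂ = f(a, f(f(pair(p(a), p(p(0))), p(pair(p(a), p(pair(0, 0))))), p(0))):
1. f(a, f(f(pair(p(a), p(p(0))), p(pair(p(a), p(pair(0, 0))))), p(0)))  →  f(a, f(pair(p(a), p(pair(0, 0))), p(0)))   [R3 at 2.1]
2. f(a, f(pair(p(a), p(pair(0, 0))), p(0)))  →  f(a, 0)   [R3 at 2]
3. f(a, 0)  →  0   [R1 at ε]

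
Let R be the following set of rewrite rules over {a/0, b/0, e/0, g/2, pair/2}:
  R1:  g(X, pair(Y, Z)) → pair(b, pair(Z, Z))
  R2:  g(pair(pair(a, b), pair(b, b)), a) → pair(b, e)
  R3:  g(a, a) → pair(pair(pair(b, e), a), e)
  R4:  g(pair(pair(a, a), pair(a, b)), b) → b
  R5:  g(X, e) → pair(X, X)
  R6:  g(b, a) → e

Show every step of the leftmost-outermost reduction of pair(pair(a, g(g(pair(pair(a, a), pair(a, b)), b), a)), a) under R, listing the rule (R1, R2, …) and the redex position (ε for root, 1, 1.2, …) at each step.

pair(pair(a, e), a)

1. pair(pair(a, g(g(pair(pair(a, a), pair(a, b)), b), a)), a)  →  pair(pair(a, g(b, a)), a)   [R4 at 1.2.1]
2. pair(pair(a, g(b, a)), a)  →  pair(pair(a, e), a)   [R6 at 1.2]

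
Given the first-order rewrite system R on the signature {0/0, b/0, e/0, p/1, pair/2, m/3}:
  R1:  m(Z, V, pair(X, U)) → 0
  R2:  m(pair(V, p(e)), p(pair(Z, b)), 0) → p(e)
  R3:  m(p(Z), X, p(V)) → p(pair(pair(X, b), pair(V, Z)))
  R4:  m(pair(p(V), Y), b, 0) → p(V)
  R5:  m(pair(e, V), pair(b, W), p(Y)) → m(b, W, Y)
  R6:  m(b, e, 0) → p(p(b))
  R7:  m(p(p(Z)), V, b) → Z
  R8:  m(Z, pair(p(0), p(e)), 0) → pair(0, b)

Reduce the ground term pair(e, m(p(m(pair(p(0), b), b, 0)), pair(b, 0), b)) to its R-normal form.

1. pair(e, m(p(m(pair(p(0), b), b, 0)), pair(b, 0), b))  →  pair(e, m(p(p(0)), pair(b, 0), b))   [R4 at 2.1.1]
2. pair(e, m(p(p(0)), pair(b, 0), b))  →  pair(e, 0)   [R7 at 2]

pair(e, 0)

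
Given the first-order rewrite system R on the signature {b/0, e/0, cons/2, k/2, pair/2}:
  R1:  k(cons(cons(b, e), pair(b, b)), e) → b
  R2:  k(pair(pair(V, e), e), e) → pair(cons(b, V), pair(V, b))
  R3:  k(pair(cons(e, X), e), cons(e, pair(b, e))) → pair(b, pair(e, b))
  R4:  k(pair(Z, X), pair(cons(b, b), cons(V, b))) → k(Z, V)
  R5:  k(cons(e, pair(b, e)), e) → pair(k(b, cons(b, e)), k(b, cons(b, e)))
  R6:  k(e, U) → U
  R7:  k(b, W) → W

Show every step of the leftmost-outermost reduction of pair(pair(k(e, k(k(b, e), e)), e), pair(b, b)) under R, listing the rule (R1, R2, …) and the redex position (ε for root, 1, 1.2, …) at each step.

pair(pair(e, e), pair(b, b))

1. pair(pair(k(e, k(k(b, e), e)), e), pair(b, b))  →  pair(pair(k(k(b, e), e), e), pair(b, b))   [R6 at 1.1]
2. pair(pair(k(k(b, e), e), e), pair(b, b))  →  pair(pair(k(e, e), e), pair(b, b))   [R7 at 1.1.1]
3. pair(pair(k(e, e), e), pair(b, b))  →  pair(pair(e, e), pair(b, b))   [R6 at 1.1]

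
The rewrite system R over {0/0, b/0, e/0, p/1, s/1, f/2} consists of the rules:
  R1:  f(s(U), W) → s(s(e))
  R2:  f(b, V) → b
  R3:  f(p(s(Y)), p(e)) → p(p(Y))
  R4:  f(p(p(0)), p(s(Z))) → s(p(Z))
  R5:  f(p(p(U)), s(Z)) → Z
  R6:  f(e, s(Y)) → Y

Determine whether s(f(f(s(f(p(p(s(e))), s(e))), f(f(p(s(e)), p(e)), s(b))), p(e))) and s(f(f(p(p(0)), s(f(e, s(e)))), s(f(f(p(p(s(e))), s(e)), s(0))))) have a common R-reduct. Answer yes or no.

Reduce t₁ = s(f(f(s(f(p(p(s(e))), s(e))), f(f(p(s(e)), p(e)), s(b))), p(e))):
1. s(f(f(s(f(p(p(s(e))), s(e))), f(f(p(s(e)), p(e)), s(b))), p(e)))  →  s(f(s(s(e)), p(e)))   [R1 at 1.1]
2. s(f(s(s(e)), p(e)))  →  s(s(s(e)))   [R1 at 1]

Reduce t₂ = s(f(f(p(p(0)), s(f(e, s(e)))), s(f(f(p(p(s(e))), s(e)), s(0))))):
1. s(f(f(p(p(0)), s(f(e, s(e)))), s(f(f(p(p(s(e))), s(e)), s(0)))))  →  s(f(f(e, s(e)), s(f(f(p(p(s(e))), s(e)), s(0)))))   [R5 at 1.1]
2. s(f(f(e, s(e)), s(f(f(p(p(s(e))), s(e)), s(0)))))  →  s(f(e, s(f(f(p(p(s(e))), s(e)), s(0)))))   [R6 at 1.1]
3. s(f(e, s(f(f(p(p(s(e))), s(e)), s(0)))))  →  s(f(f(p(p(s(e))), s(e)), s(0)))   [R6 at 1]
4. s(f(f(p(p(s(e))), s(e)), s(0)))  →  s(f(e, s(0)))   [R5 at 1.1]
5. s(f(e, s(0)))  →  s(0)   [R6 at 1]

no — NF(t₁) = s(s(s(e))), NF(t₂) = s(0)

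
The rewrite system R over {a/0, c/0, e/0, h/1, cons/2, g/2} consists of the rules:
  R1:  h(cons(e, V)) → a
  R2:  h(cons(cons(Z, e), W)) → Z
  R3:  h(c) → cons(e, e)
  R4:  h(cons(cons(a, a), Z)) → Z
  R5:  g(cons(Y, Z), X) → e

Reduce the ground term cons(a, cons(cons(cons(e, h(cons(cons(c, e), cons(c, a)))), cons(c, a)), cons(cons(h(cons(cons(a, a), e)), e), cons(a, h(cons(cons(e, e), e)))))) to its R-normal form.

cons(a, cons(cons(cons(e, c), cons(c, a)), cons(cons(e, e), cons(a, e))))

1. cons(a, cons(cons(cons(e, h(cons(cons(c, e), cons(c, a)))), cons(c, a)), cons(cons(h(cons(cons(a, a), e)), e), cons(a, h(cons(cons(e, e), e))))))  →  cons(a, cons(cons(cons(e, c), cons(c, a)), cons(cons(h(cons(cons(a, a), e)), e), cons(a, h(cons(cons(e, e), e))))))   [R2 at 2.1.1.2]
2. cons(a, cons(cons(cons(e, c), cons(c, a)), cons(cons(h(cons(cons(a, a), e)), e), cons(a, h(cons(cons(e, e), e))))))  →  cons(a, cons(cons(cons(e, c), cons(c, a)), cons(cons(e, e), cons(a, h(cons(cons(e, e), e))))))   [R4 at 2.2.1.1]
3. cons(a, cons(cons(cons(e, c), cons(c, a)), cons(cons(e, e), cons(a, h(cons(cons(e, e), e))))))  →  cons(a, cons(cons(cons(e, c), cons(c, a)), cons(cons(e, e), cons(a, e))))   [R2 at 2.2.2.2]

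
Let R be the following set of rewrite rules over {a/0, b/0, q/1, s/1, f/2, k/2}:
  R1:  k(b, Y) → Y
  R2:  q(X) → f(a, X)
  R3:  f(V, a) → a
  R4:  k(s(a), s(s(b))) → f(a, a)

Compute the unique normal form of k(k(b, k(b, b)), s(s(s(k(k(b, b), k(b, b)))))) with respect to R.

1. k(k(b, k(b, b)), s(s(s(k(k(b, b), k(b, b))))))  →  k(k(b, b), s(s(s(k(k(b, b), k(b, b))))))   [R1 at 1]
2. k(k(b, b), s(s(s(k(k(b, b), k(b, b))))))  →  k(b, s(s(s(k(k(b, b), k(b, b))))))   [R1 at 1]
3. k(b, s(s(s(k(k(b, b), k(b, b))))))  →  s(s(s(k(k(b, b), k(b, b)))))   [R1 at ε]
4. s(s(s(k(k(b, b), k(b, b)))))  →  s(s(s(k(b, k(b, b)))))   [R1 at 1.1.1.1]
5. s(s(s(k(b, k(b, b)))))  →  s(s(s(k(b, b))))   [R1 at 1.1.1]
6. s(s(s(k(b, b))))  →  s(s(s(b)))   [R1 at 1.1.1]

s(s(s(b)))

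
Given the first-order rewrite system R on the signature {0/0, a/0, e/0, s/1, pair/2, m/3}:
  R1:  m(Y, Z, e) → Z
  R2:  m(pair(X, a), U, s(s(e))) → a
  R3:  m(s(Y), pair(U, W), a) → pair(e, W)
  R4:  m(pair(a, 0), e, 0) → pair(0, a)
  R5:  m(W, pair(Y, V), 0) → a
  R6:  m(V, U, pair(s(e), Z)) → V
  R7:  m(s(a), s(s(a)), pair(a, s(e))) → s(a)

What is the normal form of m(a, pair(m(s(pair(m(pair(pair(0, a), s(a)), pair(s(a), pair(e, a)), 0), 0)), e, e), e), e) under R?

pair(e, e)

1. m(a, pair(m(s(pair(m(pair(pair(0, a), s(a)), pair(s(a), pair(e, a)), 0), 0)), e, e), e), e)  →  pair(m(s(pair(m(pair(pair(0, a), s(a)), pair(s(a), pair(e, a)), 0), 0)), e, e), e)   [R1 at ε]
2. pair(m(s(pair(m(pair(pair(0, a), s(a)), pair(s(a), pair(e, a)), 0), 0)), e, e), e)  →  pair(e, e)   [R1 at 1]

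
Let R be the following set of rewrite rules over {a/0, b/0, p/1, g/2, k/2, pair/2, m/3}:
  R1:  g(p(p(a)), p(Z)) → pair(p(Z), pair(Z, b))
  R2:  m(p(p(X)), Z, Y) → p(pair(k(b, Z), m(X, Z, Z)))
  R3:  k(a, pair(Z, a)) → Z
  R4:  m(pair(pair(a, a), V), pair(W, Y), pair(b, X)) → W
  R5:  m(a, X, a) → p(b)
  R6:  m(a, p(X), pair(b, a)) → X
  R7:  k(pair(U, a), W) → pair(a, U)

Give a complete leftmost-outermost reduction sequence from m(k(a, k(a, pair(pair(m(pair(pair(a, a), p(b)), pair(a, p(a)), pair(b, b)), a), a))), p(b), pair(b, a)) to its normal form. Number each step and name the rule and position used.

b

1. m(k(a, k(a, pair(pair(m(pair(pair(a, a), p(b)), pair(a, p(a)), pair(b, b)), a), a))), p(b), pair(b, a))  →  m(k(a, pair(m(pair(pair(a, a), p(b)), pair(a, p(a)), pair(b, b)), a)), p(b), pair(b, a))   [R3 at 1.2]
2. m(k(a, pair(m(pair(pair(a, a), p(b)), pair(a, p(a)), pair(b, b)), a)), p(b), pair(b, a))  →  m(m(pair(pair(a, a), p(b)), pair(a, p(a)), pair(b, b)), p(b), pair(b, a))   [R3 at 1]
3. m(m(pair(pair(a, a), p(b)), pair(a, p(a)), pair(b, b)), p(b), pair(b, a))  →  m(a, p(b), pair(b, a))   [R4 at 1]
4. m(a, p(b), pair(b, a))  →  b   [R6 at ε]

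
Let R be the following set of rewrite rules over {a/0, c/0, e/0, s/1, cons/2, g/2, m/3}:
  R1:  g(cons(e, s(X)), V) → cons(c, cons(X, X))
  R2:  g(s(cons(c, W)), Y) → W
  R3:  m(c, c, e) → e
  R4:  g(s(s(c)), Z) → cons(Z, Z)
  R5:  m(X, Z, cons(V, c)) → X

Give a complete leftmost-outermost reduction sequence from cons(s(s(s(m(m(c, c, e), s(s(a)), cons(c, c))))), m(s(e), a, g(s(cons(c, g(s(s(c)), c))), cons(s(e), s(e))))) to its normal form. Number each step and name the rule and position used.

cons(s(s(s(e))), s(e))

1. cons(s(s(s(m(m(c, c, e), s(s(a)), cons(c, c))))), m(s(e), a, g(s(cons(c, g(s(s(c)), c))), cons(s(e), s(e)))))  →  cons(s(s(s(m(c, c, e)))), m(s(e), a, g(s(cons(c, g(s(s(c)), c))), cons(s(e), s(e)))))   [R5 at 1.1.1.1]
2. cons(s(s(s(m(c, c, e)))), m(s(e), a, g(s(cons(c, g(s(s(c)), c))), cons(s(e), s(e)))))  →  cons(s(s(s(e))), m(s(e), a, g(s(cons(c, g(s(s(c)), c))), cons(s(e), s(e)))))   [R3 at 1.1.1.1]
3. cons(s(s(s(e))), m(s(e), a, g(s(cons(c, g(s(s(c)), c))), cons(s(e), s(e)))))  →  cons(s(s(s(e))), m(s(e), a, g(s(s(c)), c)))   [R2 at 2.3]
4. cons(s(s(s(e))), m(s(e), a, g(s(s(c)), c)))  →  cons(s(s(s(e))), m(s(e), a, cons(c, c)))   [R4 at 2.3]
5. cons(s(s(s(e))), m(s(e), a, cons(c, c)))  →  cons(s(s(s(e))), s(e))   [R5 at 2]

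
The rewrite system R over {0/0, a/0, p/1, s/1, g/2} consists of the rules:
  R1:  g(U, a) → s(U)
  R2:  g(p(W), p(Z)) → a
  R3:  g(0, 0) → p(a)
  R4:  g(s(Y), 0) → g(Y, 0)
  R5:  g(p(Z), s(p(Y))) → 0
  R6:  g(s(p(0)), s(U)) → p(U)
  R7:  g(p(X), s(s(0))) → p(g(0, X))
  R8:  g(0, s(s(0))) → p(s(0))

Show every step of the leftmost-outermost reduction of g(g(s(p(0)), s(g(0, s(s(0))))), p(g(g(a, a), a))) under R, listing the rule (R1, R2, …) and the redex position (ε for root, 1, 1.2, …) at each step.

a

1. g(g(s(p(0)), s(g(0, s(s(0))))), p(g(g(a, a), a)))  →  g(p(g(0, s(s(0)))), p(g(g(a, a), a)))   [R6 at 1]
2. g(p(g(0, s(s(0)))), p(g(g(a, a), a)))  →  a   [R2 at ε]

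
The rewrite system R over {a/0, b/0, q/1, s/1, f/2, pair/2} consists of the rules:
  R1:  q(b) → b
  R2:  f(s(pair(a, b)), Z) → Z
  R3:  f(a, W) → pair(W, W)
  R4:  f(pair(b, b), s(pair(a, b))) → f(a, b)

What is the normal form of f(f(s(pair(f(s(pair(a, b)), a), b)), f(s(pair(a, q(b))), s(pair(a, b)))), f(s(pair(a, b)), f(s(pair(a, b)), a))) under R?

a

1. f(f(s(pair(f(s(pair(a, b)), a), b)), f(s(pair(a, q(b))), s(pair(a, b)))), f(s(pair(a, b)), f(s(pair(a, b)), a)))  →  f(f(s(pair(a, b)), f(s(pair(a, q(b))), s(pair(a, b)))), f(s(pair(a, b)), f(s(pair(a, b)), a)))   [R2 at 1.1.1.1]
2. f(f(s(pair(a, b)), f(s(pair(a, q(b))), s(pair(a, b)))), f(s(pair(a, b)), f(s(pair(a, b)), a)))  →  f(f(s(pair(a, q(b))), s(pair(a, b))), f(s(pair(a, b)), f(s(pair(a, b)), a)))   [R2 at 1]
3. f(f(s(pair(a, q(b))), s(pair(a, b))), f(s(pair(a, b)), f(s(pair(a, b)), a)))  →  f(f(s(pair(a, b)), s(pair(a, b))), f(s(pair(a, b)), f(s(pair(a, b)), a)))   [R1 at 1.1.1.2]
4. f(f(s(pair(a, b)), s(pair(a, b))), f(s(pair(a, b)), f(s(pair(a, b)), a)))  →  f(s(pair(a, b)), f(s(pair(a, b)), f(s(pair(a, b)), a)))   [R2 at 1]
5. f(s(pair(a, b)), f(s(pair(a, b)), f(s(pair(a, b)), a)))  →  f(s(pair(a, b)), f(s(pair(a, b)), a))   [R2 at ε]
6. f(s(pair(a, b)), f(s(pair(a, b)), a))  →  f(s(pair(a, b)), a)   [R2 at ε]
7. f(s(pair(a, b)), a)  →  a   [R2 at ε]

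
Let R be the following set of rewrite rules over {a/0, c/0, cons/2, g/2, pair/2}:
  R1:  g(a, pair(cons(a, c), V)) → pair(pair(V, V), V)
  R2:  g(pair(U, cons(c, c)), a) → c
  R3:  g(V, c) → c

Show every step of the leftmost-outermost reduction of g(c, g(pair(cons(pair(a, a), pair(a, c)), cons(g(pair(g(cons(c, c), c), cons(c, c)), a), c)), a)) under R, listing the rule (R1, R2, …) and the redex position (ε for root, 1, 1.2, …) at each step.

1. g(c, g(pair(cons(pair(a, a), pair(a, c)), cons(g(pair(g(cons(c, c), c), cons(c, c)), a), c)), a))  →  g(c, g(pair(cons(pair(a, a), pair(a, c)), cons(c, c)), a))   [R2 at 2.1.2.1]
2. g(c, g(pair(cons(pair(a, a), pair(a, c)), cons(c, c)), a))  →  g(c, c)   [R2 at 2]
3. g(c, c)  →  c   [R3 at ε]

c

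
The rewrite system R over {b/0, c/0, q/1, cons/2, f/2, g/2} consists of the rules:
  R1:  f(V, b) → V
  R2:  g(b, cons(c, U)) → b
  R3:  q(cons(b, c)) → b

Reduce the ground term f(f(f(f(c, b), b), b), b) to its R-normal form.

c

1. f(f(f(f(c, b), b), b), b)  →  f(f(f(c, b), b), b)   [R1 at ε]
2. f(f(f(c, b), b), b)  →  f(f(c, b), b)   [R1 at ε]
3. f(f(c, b), b)  →  f(c, b)   [R1 at ε]
4. f(c, b)  →  c   [R1 at ε]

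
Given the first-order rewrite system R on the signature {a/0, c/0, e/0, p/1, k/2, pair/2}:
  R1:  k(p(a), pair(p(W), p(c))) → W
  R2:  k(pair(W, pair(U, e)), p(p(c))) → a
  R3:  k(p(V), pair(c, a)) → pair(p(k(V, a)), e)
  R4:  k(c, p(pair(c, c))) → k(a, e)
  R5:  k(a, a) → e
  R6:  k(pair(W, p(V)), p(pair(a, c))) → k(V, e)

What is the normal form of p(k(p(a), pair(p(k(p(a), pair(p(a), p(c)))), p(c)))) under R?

p(a)

1. p(k(p(a), pair(p(k(p(a), pair(p(a), p(c)))), p(c))))  →  p(k(p(a), pair(p(a), p(c))))   [R1 at 1]
2. p(k(p(a), pair(p(a), p(c))))  →  p(a)   [R1 at 1]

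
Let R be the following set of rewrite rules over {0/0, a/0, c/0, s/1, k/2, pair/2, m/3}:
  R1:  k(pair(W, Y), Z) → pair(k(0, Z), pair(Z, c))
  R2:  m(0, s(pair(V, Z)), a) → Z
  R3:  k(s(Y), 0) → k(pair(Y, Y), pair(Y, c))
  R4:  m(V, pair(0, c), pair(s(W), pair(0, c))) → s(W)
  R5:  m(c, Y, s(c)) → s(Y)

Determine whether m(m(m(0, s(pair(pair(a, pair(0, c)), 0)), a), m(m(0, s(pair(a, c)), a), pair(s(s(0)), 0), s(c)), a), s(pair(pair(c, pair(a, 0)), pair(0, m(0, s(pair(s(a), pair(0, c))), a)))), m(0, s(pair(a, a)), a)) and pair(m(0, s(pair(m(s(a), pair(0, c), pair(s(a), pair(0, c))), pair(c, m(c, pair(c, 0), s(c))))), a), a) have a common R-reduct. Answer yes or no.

no — NF(t₁) = pair(0, pair(0, c)), NF(t₂) = pair(pair(c, s(pair(c, 0))), a)

Reduce t₁ = m(m(m(0, s(pair(pair(a, pair(0, c)), 0)), a), m(m(0, s(pair(a, c)), a), pair(s(s(0)), 0), s(c)), a), s(pair(pair(c, pair(a, 0)), pair(0, m(0, s(pair(s(a), pair(0, c))), a)))), m(0, s(pair(a, a)), a)):
1. m(m(m(0, s(pair(pair(a, pair(0, c)), 0)), a), m(m(0, s(pair(a, c)), a), pair(s(s(0)), 0), s(c)), a), s(pair(pair(c, pair(a, 0)), pair(0, m(0, s(pair(s(a), pair(0, c))), a)))), m(0, s(pair(a, a)), a))  →  m(m(0, m(m(0, s(pair(a, c)), a), pair(s(s(0)), 0), s(c)), a), s(pair(pair(c, pair(a, 0)), pair(0, m(0, s(pair(s(a), pair(0, c))), a)))), m(0, s(pair(a, a)), a))   [R2 at 1.1]
2. m(m(0, m(m(0, s(pair(a, c)), a), pair(s(s(0)), 0), s(c)), a), s(pair(pair(c, pair(a, 0)), pair(0, m(0, s(pair(s(a), pair(0, c))), a)))), m(0, s(pair(a, a)), a))  →  m(m(0, m(c, pair(s(s(0)), 0), s(c)), a), s(pair(pair(c, pair(a, 0)), pair(0, m(0, s(pair(s(a), pair(0, c))), a)))), m(0, s(pair(a, a)), a))   [R2 at 1.2.1]
3. m(m(0, m(c, pair(s(s(0)), 0), s(c)), a), s(pair(pair(c, pair(a, 0)), pair(0, m(0, s(pair(s(a), pair(0, c))), a)))), m(0, s(pair(a, a)), a))  →  m(m(0, s(pair(s(s(0)), 0)), a), s(pair(pair(c, pair(a, 0)), pair(0, m(0, s(pair(s(a), pair(0, c))), a)))), m(0, s(pair(a, a)), a))   [R5 at 1.2]
4. m(m(0, s(pair(s(s(0)), 0)), a), s(pair(pair(c, pair(a, 0)), pair(0, m(0, s(pair(s(a), pair(0, c))), a)))), m(0, s(pair(a, a)), a))  →  m(0, s(pair(pair(c, pair(a, 0)), pair(0, m(0, s(pair(s(a), pair(0, c))), a)))), m(0, s(pair(a, a)), a))   [R2 at 1]
5. m(0, s(pair(pair(c, pair(a, 0)), pair(0, m(0, s(pair(s(a), pair(0, c))), a)))), m(0, s(pair(a, a)), a))  →  m(0, s(pair(pair(c, pair(a, 0)), pair(0, pair(0, c)))), m(0, s(pair(a, a)), a))   [R2 at 2.1.2.2]
6. m(0, s(pair(pair(c, pair(a, 0)), pair(0, pair(0, c)))), m(0, s(pair(a, a)), a))  →  m(0, s(pair(pair(c, pair(a, 0)), pair(0, pair(0, c)))), a)   [R2 at 3]
7. m(0, s(pair(pair(c, pair(a, 0)), pair(0, pair(0, c)))), a)  →  pair(0, pair(0, c))   [R2 at ε]

Reduce t₂ = pair(m(0, s(pair(m(s(a), pair(0, c), pair(s(a), pair(0, c))), pair(c, m(c, pair(c, 0), s(c))))), a), a):
1. pair(m(0, s(pair(m(s(a), pair(0, c), pair(s(a), pair(0, c))), pair(c, m(c, pair(c, 0), s(c))))), a), a)  →  pair(pair(c, m(c, pair(c, 0), s(c))), a)   [R2 at 1]
2. pair(pair(c, m(c, pair(c, 0), s(c))), a)  →  pair(pair(c, s(pair(c, 0))), a)   [R5 at 1.2]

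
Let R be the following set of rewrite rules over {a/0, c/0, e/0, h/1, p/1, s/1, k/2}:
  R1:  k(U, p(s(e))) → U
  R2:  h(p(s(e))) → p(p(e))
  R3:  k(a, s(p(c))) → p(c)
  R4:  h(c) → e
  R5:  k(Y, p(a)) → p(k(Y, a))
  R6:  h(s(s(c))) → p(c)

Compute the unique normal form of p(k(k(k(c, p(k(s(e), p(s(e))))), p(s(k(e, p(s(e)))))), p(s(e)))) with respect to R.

1. p(k(k(k(c, p(k(s(e), p(s(e))))), p(s(k(e, p(s(e)))))), p(s(e))))  →  p(k(k(c, p(k(s(e), p(s(e))))), p(s(k(e, p(s(e)))))))   [R1 at 1]
2. p(k(k(c, p(k(s(e), p(s(e))))), p(s(k(e, p(s(e)))))))  →  p(k(k(c, p(s(e))), p(s(k(e, p(s(e)))))))   [R1 at 1.1.2.1]
3. p(k(k(c, p(s(e))), p(s(k(e, p(s(e)))))))  →  p(k(c, p(s(k(e, p(s(e)))))))   [R1 at 1.1]
4. p(k(c, p(s(k(e, p(s(e)))))))  →  p(k(c, p(s(e))))   [R1 at 1.2.1.1]
5. p(k(c, p(s(e))))  →  p(c)   [R1 at 1]

p(c)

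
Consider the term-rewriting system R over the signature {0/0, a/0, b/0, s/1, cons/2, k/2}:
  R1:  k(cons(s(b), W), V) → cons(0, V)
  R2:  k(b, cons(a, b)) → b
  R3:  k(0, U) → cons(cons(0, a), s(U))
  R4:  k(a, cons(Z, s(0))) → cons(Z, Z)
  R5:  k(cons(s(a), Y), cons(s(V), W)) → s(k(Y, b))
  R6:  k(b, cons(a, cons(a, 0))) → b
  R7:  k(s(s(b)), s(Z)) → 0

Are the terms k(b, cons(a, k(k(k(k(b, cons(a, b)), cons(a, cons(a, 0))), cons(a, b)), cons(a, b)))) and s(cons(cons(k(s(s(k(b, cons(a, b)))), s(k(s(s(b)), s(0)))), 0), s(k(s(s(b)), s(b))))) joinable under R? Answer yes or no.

Reduce t₁ = k(b, cons(a, k(k(k(k(b, cons(a, b)), cons(a, cons(a, 0))), cons(a, b)), cons(a, b)))):
1. k(b, cons(a, k(k(k(k(b, cons(a, b)), cons(a, cons(a, 0))), cons(a, b)), cons(a, b))))  →  k(b, cons(a, k(k(k(b, cons(a, cons(a, 0))), cons(a, b)), cons(a, b))))   [R2 at 2.2.1.1.1]
2. k(b, cons(a, k(k(k(b, cons(a, cons(a, 0))), cons(a, b)), cons(a, b))))  →  k(b, cons(a, k(k(b, cons(a, b)), cons(a, b))))   [R6 at 2.2.1.1]
3. k(b, cons(a, k(k(b, cons(a, b)), cons(a, b))))  →  k(b, cons(a, k(b, cons(a, b))))   [R2 at 2.2.1]
4. k(b, cons(a, k(b, cons(a, b))))  →  k(b, cons(a, b))   [R2 at 2.2]
5. k(b, cons(a, b))  →  b   [R2 at ε]

Reduce t₂ = s(cons(cons(k(s(s(k(b, cons(a, b)))), s(k(s(s(b)), s(0)))), 0), s(k(s(s(b)), s(b))))):
1. s(cons(cons(k(s(s(k(b, cons(a, b)))), s(k(s(s(b)), s(0)))), 0), s(k(s(s(b)), s(b)))))  →  s(cons(cons(k(s(s(b)), s(k(s(s(b)), s(0)))), 0), s(k(s(s(b)), s(b)))))   [R2 at 1.1.1.1.1.1]
2. s(cons(cons(k(s(s(b)), s(k(s(s(b)), s(0)))), 0), s(k(s(s(b)), s(b)))))  →  s(cons(cons(0, 0), s(k(s(s(b)), s(b)))))   [R7 at 1.1.1]
3. s(cons(cons(0, 0), s(k(s(s(b)), s(b)))))  →  s(cons(cons(0, 0), s(0)))   [R7 at 1.2.1]

no — NF(t₁) = b, NF(t₂) = s(cons(cons(0, 0), s(0)))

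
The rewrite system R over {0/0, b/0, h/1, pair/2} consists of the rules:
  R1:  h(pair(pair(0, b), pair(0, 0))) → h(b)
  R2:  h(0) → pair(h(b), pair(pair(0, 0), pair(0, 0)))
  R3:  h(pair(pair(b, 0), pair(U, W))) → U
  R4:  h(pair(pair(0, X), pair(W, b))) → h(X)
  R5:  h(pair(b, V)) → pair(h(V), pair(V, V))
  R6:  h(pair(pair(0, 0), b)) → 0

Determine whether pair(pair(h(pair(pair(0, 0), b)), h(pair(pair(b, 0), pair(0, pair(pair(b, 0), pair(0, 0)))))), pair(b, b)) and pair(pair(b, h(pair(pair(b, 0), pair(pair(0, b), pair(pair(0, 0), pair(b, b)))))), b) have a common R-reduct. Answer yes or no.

no — NF(t₁) = pair(pair(0, 0), pair(b, b)), NF(t₂) = pair(pair(b, pair(0, b)), b)

Reduce t₁ = pair(pair(h(pair(pair(0, 0), b)), h(pair(pair(b, 0), pair(0, pair(pair(b, 0), pair(0, 0)))))), pair(b, b)):
1. pair(pair(h(pair(pair(0, 0), b)), h(pair(pair(b, 0), pair(0, pair(pair(b, 0), pair(0, 0)))))), pair(b, b))  →  pair(pair(0, h(pair(pair(b, 0), pair(0, pair(pair(b, 0), pair(0, 0)))))), pair(b, b))   [R6 at 1.1]
2. pair(pair(0, h(pair(pair(b, 0), pair(0, pair(pair(b, 0), pair(0, 0)))))), pair(b, b))  →  pair(pair(0, 0), pair(b, b))   [R3 at 1.2]

Reduce t₂ = pair(pair(b, h(pair(pair(b, 0), pair(pair(0, b), pair(pair(0, 0), pair(b, b)))))), b):
1. pair(pair(b, h(pair(pair(b, 0), pair(pair(0, b), pair(pair(0, 0), pair(b, b)))))), b)  →  pair(pair(b, pair(0, b)), b)   [R3 at 1.2]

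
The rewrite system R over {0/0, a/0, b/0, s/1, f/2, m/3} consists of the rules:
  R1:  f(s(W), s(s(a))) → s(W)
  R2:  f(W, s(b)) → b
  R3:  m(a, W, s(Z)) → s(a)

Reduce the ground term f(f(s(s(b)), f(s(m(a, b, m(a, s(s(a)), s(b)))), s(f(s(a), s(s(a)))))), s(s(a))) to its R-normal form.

s(s(b))

1. f(f(s(s(b)), f(s(m(a, b, m(a, s(s(a)), s(b)))), s(f(s(a), s(s(a)))))), s(s(a)))  →  f(f(s(s(b)), f(s(m(a, b, s(a))), s(f(s(a), s(s(a)))))), s(s(a)))   [R3 at 1.2.1.1.3]
2. f(f(s(s(b)), f(s(m(a, b, s(a))), s(f(s(a), s(s(a)))))), s(s(a)))  →  f(f(s(s(b)), f(s(s(a)), s(f(s(a), s(s(a)))))), s(s(a)))   [R3 at 1.2.1.1]
3. f(f(s(s(b)), f(s(s(a)), s(f(s(a), s(s(a)))))), s(s(a)))  →  f(f(s(s(b)), f(s(s(a)), s(s(a)))), s(s(a)))   [R1 at 1.2.2.1]
4. f(f(s(s(b)), f(s(s(a)), s(s(a)))), s(s(a)))  →  f(f(s(s(b)), s(s(a))), s(s(a)))   [R1 at 1.2]
5. f(f(s(s(b)), s(s(a))), s(s(a)))  →  f(s(s(b)), s(s(a)))   [R1 at 1]
6. f(s(s(b)), s(s(a)))  →  s(s(b))   [R1 at ε]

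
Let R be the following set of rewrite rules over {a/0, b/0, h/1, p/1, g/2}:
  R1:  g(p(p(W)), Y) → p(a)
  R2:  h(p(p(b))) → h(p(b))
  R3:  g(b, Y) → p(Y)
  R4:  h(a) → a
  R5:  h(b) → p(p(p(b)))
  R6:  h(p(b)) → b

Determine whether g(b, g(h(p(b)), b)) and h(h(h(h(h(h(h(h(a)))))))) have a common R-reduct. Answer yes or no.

no — NF(t₁) = p(p(b)), NF(t₂) = a

Reduce t₁ = g(b, g(h(p(b)), b)):
1. g(b, g(h(p(b)), b))  →  p(g(h(p(b)), b))   [R3 at ε]
2. p(g(h(p(b)), b))  →  p(g(b, b))   [R6 at 1.1]
3. p(g(b, b))  →  p(p(b))   [R3 at 1]

Reduce t₂ = h(h(h(h(h(h(h(h(a)))))))):
1. h(h(h(h(h(h(h(h(a))))))))  →  h(h(h(h(h(h(h(a)))))))   [R4 at 1.1.1.1.1.1.1]
2. h(h(h(h(h(h(h(a)))))))  →  h(h(h(h(h(h(a))))))   [R4 at 1.1.1.1.1.1]
3. h(h(h(h(h(h(a))))))  →  h(h(h(h(h(a)))))   [R4 at 1.1.1.1.1]
4. h(h(h(h(h(a)))))  →  h(h(h(h(a))))   [R4 at 1.1.1.1]
5. h(h(h(h(a))))  →  h(h(h(a)))   [R4 at 1.1.1]
6. h(h(h(a)))  →  h(h(a))   [R4 at 1.1]
7. h(h(a))  →  h(a)   [R4 at 1]
8. h(a)  →  a   [R4 at ε]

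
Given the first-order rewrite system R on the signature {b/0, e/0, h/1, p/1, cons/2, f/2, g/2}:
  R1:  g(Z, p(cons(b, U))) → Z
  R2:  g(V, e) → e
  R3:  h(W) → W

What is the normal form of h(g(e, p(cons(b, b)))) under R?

e

1. h(g(e, p(cons(b, b))))  →  g(e, p(cons(b, b)))   [R3 at ε]
2. g(e, p(cons(b, b)))  →  e   [R1 at ε]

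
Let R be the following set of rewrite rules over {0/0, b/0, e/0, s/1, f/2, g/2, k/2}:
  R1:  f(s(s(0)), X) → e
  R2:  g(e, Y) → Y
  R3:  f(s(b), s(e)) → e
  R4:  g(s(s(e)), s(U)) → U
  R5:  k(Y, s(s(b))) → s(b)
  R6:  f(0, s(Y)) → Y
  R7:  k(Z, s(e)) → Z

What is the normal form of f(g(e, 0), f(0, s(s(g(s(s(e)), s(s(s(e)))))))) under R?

1. f(g(e, 0), f(0, s(s(g(s(s(e)), s(s(s(e))))))))  →  f(0, f(0, s(s(g(s(s(e)), s(s(s(e))))))))   [R2 at 1]
2. f(0, f(0, s(s(g(s(s(e)), s(s(s(e))))))))  →  f(0, s(g(s(s(e)), s(s(s(e))))))   [R6 at 2]
3. f(0, s(g(s(s(e)), s(s(s(e))))))  →  g(s(s(e)), s(s(s(e))))   [R6 at ε]
4. g(s(s(e)), s(s(s(e))))  →  s(s(e))   [R4 at ε]

s(s(e))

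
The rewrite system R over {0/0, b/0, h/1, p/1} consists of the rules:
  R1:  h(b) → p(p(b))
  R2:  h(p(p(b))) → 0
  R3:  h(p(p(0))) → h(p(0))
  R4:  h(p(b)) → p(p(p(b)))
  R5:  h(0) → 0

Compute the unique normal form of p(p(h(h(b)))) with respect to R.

p(p(0))

1. p(p(h(h(b))))  →  p(p(h(p(p(b)))))   [R1 at 1.1.1]
2. p(p(h(p(p(b)))))  →  p(p(0))   [R2 at 1.1]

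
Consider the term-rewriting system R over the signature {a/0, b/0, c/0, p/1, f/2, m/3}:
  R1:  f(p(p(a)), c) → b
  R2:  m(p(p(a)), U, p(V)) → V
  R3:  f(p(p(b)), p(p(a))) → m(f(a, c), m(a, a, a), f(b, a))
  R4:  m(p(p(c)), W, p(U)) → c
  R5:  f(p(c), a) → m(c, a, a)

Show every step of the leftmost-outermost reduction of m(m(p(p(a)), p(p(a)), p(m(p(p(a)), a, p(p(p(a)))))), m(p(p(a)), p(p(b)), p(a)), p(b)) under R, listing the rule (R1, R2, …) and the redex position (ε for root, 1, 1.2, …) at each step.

1. m(m(p(p(a)), p(p(a)), p(m(p(p(a)), a, p(p(p(a)))))), m(p(p(a)), p(p(b)), p(a)), p(b))  →  m(m(p(p(a)), a, p(p(p(a)))), m(p(p(a)), p(p(b)), p(a)), p(b))   [R2 at 1]
2. m(m(p(p(a)), a, p(p(p(a)))), m(p(p(a)), p(p(b)), p(a)), p(b))  →  m(p(p(a)), m(p(p(a)), p(p(b)), p(a)), p(b))   [R2 at 1]
3. m(p(p(a)), m(p(p(a)), p(p(b)), p(a)), p(b))  →  b   [R2 at ε]

b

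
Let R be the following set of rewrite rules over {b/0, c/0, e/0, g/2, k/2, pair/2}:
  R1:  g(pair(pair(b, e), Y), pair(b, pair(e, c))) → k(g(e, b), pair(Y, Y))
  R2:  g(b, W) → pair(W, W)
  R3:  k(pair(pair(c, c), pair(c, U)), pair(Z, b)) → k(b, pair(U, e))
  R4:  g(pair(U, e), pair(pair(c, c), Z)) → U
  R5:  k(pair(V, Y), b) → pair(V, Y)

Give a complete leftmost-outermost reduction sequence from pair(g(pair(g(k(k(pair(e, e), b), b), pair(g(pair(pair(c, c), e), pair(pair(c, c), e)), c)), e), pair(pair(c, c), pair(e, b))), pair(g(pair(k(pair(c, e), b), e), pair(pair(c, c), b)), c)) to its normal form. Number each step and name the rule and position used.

pair(e, pair(pair(c, e), c))

1. pair(g(pair(g(k(k(pair(e, e), b), b), pair(g(pair(pair(c, c), e), pair(pair(c, c), e)), c)), e), pair(pair(c, c), pair(e, b))), pair(g(pair(k(pair(c, e), b), e), pair(pair(c, c), b)), c))  →  pair(g(k(k(pair(e, e), b), b), pair(g(pair(pair(c, c), e), pair(pair(c, c), e)), c)), pair(g(pair(k(pair(c, e), b), e), pair(pair(c, c), b)), c))   [R4 at 1]
2. pair(g(k(k(pair(e, e), b), b), pair(g(pair(pair(c, c), e), pair(pair(c, c), e)), c)), pair(g(pair(k(pair(c, e), b), e), pair(pair(c, c), b)), c))  →  pair(g(k(pair(e, e), b), pair(g(pair(pair(c, c), e), pair(pair(c, c), e)), c)), pair(g(pair(k(pair(c, e), b), e), pair(pair(c, c), b)), c))   [R5 at 1.1.1]
3. pair(g(k(pair(e, e), b), pair(g(pair(pair(c, c), e), pair(pair(c, c), e)), c)), pair(g(pair(k(pair(c, e), b), e), pair(pair(c, c), b)), c))  →  pair(g(pair(e, e), pair(g(pair(pair(c, c), e), pair(pair(c, c), e)), c)), pair(g(pair(k(pair(c, e), b), e), pair(pair(c, c), b)), c))   [R5 at 1.1]
4. pair(g(pair(e, e), pair(g(pair(pair(c, c), e), pair(pair(c, c), e)), c)), pair(g(pair(k(pair(c, e), b), e), pair(pair(c, c), b)), c))  →  pair(g(pair(e, e), pair(pair(c, c), c)), pair(g(pair(k(pair(c, e), b), e), pair(pair(c, c), b)), c))   [R4 at 1.2.1]
5. pair(g(pair(e, e), pair(pair(c, c), c)), pair(g(pair(k(pair(c, e), b), e), pair(pair(c, c), b)), c))  →  pair(e, pair(g(pair(k(pair(c, e), b), e), pair(pair(c, c), b)), c))   [R4 at 1]
6. pair(e, pair(g(pair(k(pair(c, e), b), e), pair(pair(c, c), b)), c))  →  pair(e, pair(k(pair(c, e), b), c))   [R4 at 2.1]
7. pair(e, pair(k(pair(c, e), b), c))  →  pair(e, pair(pair(c, e), c))   [R5 at 2.1]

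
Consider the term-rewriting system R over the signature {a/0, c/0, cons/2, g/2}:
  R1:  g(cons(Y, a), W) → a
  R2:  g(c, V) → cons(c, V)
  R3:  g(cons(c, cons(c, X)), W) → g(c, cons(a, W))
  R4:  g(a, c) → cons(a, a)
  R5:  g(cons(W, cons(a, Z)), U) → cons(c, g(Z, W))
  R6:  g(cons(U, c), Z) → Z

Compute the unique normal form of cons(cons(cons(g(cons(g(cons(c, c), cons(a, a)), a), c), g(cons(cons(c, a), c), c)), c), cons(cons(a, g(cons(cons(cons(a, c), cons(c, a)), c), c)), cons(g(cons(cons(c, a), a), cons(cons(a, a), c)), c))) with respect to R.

cons(cons(cons(a, c), c), cons(cons(a, c), cons(a, c)))

1. cons(cons(cons(g(cons(g(cons(c, c), cons(a, a)), a), c), g(cons(cons(c, a), c), c)), c), cons(cons(a, g(cons(cons(cons(a, c), cons(c, a)), c), c)), cons(g(cons(cons(c, a), a), cons(cons(a, a), c)), c)))  →  cons(cons(cons(a, g(cons(cons(c, a), c), c)), c), cons(cons(a, g(cons(cons(cons(a, c), cons(c, a)), c), c)), cons(g(cons(cons(c, a), a), cons(cons(a, a), c)), c)))   [R1 at 1.1.1]
2. cons(cons(cons(a, g(cons(cons(c, a), c), c)), c), cons(cons(a, g(cons(cons(cons(a, c), cons(c, a)), c), c)), cons(g(cons(cons(c, a), a), cons(cons(a, a), c)), c)))  →  cons(cons(cons(a, c), c), cons(cons(a, g(cons(cons(cons(a, c), cons(c, a)), c), c)), cons(g(cons(cons(c, a), a), cons(cons(a, a), c)), c)))   [R6 at 1.1.2]
3. cons(cons(cons(a, c), c), cons(cons(a, g(cons(cons(cons(a, c), cons(c, a)), c), c)), cons(g(cons(cons(c, a), a), cons(cons(a, a), c)), c)))  →  cons(cons(cons(a, c), c), cons(cons(a, c), cons(g(cons(cons(c, a), a), cons(cons(a, a), c)), c)))   [R6 at 2.1.2]
4. cons(cons(cons(a, c), c), cons(cons(a, c), cons(g(cons(cons(c, a), a), cons(cons(a, a), c)), c)))  →  cons(cons(cons(a, c), c), cons(cons(a, c), cons(a, c)))   [R1 at 2.2.1]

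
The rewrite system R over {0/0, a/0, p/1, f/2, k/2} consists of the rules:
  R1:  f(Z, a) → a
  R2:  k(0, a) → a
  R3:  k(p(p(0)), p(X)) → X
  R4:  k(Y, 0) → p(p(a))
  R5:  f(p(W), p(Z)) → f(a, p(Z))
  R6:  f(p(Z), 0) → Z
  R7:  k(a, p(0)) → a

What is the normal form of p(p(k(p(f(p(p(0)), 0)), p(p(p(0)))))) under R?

p(p(p(p(0))))

1. p(p(k(p(f(p(p(0)), 0)), p(p(p(0))))))  →  p(p(k(p(p(0)), p(p(p(0))))))   [R6 at 1.1.1.1]
2. p(p(k(p(p(0)), p(p(p(0))))))  →  p(p(p(p(0))))   [R3 at 1.1]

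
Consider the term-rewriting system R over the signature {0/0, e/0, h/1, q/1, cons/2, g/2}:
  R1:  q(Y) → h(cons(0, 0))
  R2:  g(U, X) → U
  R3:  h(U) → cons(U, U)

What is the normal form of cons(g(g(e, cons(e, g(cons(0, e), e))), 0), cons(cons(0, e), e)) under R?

1. cons(g(g(e, cons(e, g(cons(0, e), e))), 0), cons(cons(0, e), e))  →  cons(g(e, cons(e, g(cons(0, e), e))), cons(cons(0, e), e))   [R2 at 1]
2. cons(g(e, cons(e, g(cons(0, e), e))), cons(cons(0, e), e))  →  cons(e, cons(cons(0, e), e))   [R2 at 1]

cons(e, cons(cons(0, e), e))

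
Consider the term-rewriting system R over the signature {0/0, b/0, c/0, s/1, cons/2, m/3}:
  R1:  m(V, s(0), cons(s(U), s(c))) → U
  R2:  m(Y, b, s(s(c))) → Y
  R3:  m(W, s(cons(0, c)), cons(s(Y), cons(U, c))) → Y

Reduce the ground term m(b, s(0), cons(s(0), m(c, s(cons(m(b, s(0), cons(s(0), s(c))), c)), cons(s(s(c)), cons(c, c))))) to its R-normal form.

1. m(b, s(0), cons(s(0), m(c, s(cons(m(b, s(0), cons(s(0), s(c))), c)), cons(s(s(c)), cons(c, c)))))  →  m(b, s(0), cons(s(0), m(c, s(cons(0, c)), cons(s(s(c)), cons(c, c)))))   [R1 at 3.2.2.1.1]
2. m(b, s(0), cons(s(0), m(c, s(cons(0, c)), cons(s(s(c)), cons(c, c)))))  →  m(b, s(0), cons(s(0), s(c)))   [R3 at 3.2]
3. m(b, s(0), cons(s(0), s(c)))  →  0   [R1 at ε]

0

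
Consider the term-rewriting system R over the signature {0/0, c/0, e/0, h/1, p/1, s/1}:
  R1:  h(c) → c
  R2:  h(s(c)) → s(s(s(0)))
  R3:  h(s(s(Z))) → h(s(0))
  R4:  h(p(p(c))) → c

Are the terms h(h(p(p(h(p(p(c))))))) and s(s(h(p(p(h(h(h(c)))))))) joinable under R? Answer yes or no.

Reduce t₁ = h(h(p(p(h(p(p(c))))))):
1. h(h(p(p(h(p(p(c)))))))  →  h(h(p(p(c))))   [R4 at 1.1.1.1]
2. h(h(p(p(c))))  →  h(c)   [R4 at 1]
3. h(c)  →  c   [R1 at ε]

Reduce t₂ = s(s(h(p(p(h(h(h(c)))))))):
1. s(s(h(p(p(h(h(h(c))))))))  →  s(s(h(p(p(h(h(c)))))))   [R1 at 1.1.1.1.1.1.1]
2. s(s(h(p(p(h(h(c)))))))  →  s(s(h(p(p(h(c))))))   [R1 at 1.1.1.1.1.1]
3. s(s(h(p(p(h(c))))))  →  s(s(h(p(p(c)))))   [R1 at 1.1.1.1.1]
4. s(s(h(p(p(c)))))  →  s(s(c))   [R4 at 1.1]

no — NF(t₁) = c, NF(t₂) = s(s(c))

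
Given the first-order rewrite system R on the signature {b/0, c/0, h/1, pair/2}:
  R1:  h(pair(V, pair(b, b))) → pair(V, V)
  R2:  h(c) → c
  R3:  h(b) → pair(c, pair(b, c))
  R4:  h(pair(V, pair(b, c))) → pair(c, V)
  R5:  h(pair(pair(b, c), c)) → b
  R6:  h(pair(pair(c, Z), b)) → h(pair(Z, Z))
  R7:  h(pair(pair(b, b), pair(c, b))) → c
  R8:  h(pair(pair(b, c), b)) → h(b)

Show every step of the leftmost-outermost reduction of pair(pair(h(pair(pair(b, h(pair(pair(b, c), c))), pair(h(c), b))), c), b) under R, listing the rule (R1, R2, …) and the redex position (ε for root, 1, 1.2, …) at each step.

1. pair(pair(h(pair(pair(b, h(pair(pair(b, c), c))), pair(h(c), b))), c), b)  →  pair(pair(h(pair(pair(b, b), pair(h(c), b))), c), b)   [R5 at 1.1.1.1.2]
2. pair(pair(h(pair(pair(b, b), pair(h(c), b))), c), b)  →  pair(pair(h(pair(pair(b, b), pair(c, b))), c), b)   [R2 at 1.1.1.2.1]
3. pair(pair(h(pair(pair(b, b), pair(c, b))), c), b)  →  pair(pair(c, c), b)   [R7 at 1.1]

pair(pair(c, c), b)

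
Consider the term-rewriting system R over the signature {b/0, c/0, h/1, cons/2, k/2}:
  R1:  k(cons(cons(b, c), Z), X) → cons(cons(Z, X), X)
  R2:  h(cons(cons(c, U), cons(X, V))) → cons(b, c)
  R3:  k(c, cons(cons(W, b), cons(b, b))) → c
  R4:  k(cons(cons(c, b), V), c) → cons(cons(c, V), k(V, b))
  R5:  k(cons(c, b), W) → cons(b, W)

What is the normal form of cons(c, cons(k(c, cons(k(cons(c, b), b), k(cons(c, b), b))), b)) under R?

cons(c, cons(c, b))

1. cons(c, cons(k(c, cons(k(cons(c, b), b), k(cons(c, b), b))), b))  →  cons(c, cons(k(c, cons(cons(b, b), k(cons(c, b), b))), b))   [R5 at 2.1.2.1]
2. cons(c, cons(k(c, cons(cons(b, b), k(cons(c, b), b))), b))  →  cons(c, cons(k(c, cons(cons(b, b), cons(b, b))), b))   [R5 at 2.1.2.2]
3. cons(c, cons(k(c, cons(cons(b, b), cons(b, b))), b))  →  cons(c, cons(c, b))   [R3 at 2.1]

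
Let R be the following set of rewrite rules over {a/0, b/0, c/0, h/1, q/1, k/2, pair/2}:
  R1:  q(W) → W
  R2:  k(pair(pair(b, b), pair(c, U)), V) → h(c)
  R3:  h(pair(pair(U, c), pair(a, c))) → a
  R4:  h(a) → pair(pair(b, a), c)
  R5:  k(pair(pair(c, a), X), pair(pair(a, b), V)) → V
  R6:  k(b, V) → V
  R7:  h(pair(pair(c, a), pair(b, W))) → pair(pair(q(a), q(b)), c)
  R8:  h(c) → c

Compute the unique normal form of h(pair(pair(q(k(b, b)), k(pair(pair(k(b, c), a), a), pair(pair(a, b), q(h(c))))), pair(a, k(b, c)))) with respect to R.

a

1. h(pair(pair(q(k(b, b)), k(pair(pair(k(b, c), a), a), pair(pair(a, b), q(h(c))))), pair(a, k(b, c))))  →  h(pair(pair(k(b, b), k(pair(pair(k(b, c), a), a), pair(pair(a, b), q(h(c))))), pair(a, k(b, c))))   [R1 at 1.1.1]
2. h(pair(pair(k(b, b), k(pair(pair(k(b, c), a), a), pair(pair(a, b), q(h(c))))), pair(a, k(b, c))))  →  h(pair(pair(b, k(pair(pair(k(b, c), a), a), pair(pair(a, b), q(h(c))))), pair(a, k(b, c))))   [R6 at 1.1.1]
3. h(pair(pair(b, k(pair(pair(k(b, c), a), a), pair(pair(a, b), q(h(c))))), pair(a, k(b, c))))  →  h(pair(pair(b, k(pair(pair(c, a), a), pair(pair(a, b), q(h(c))))), pair(a, k(b, c))))   [R6 at 1.1.2.1.1.1]
4. h(pair(pair(b, k(pair(pair(c, a), a), pair(pair(a, b), q(h(c))))), pair(a, k(b, c))))  →  h(pair(pair(b, q(h(c))), pair(a, k(b, c))))   [R5 at 1.1.2]
5. h(pair(pair(b, q(h(c))), pair(a, k(b, c))))  →  h(pair(pair(b, h(c)), pair(a, k(b, c))))   [R1 at 1.1.2]
6. h(pair(pair(b, h(c)), pair(a, k(b, c))))  →  h(pair(pair(b, c), pair(a, k(b, c))))   [R8 at 1.1.2]
7. h(pair(pair(b, c), pair(a, k(b, c))))  →  h(pair(pair(b, c), pair(a, c)))   [R6 at 1.2.2]
8. h(pair(pair(b, c), pair(a, c)))  →  a   [R3 at ε]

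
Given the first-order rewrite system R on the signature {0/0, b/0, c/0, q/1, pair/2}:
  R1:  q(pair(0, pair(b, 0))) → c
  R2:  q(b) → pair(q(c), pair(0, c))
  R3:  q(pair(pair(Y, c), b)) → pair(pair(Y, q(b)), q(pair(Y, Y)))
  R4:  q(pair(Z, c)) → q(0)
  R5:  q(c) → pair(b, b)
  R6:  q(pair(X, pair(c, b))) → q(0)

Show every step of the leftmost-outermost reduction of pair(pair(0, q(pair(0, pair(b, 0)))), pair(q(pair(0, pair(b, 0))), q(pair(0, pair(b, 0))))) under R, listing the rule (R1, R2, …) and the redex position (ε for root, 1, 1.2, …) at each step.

1. pair(pair(0, q(pair(0, pair(b, 0)))), pair(q(pair(0, pair(b, 0))), q(pair(0, pair(b, 0)))))  →  pair(pair(0, c), pair(q(pair(0, pair(b, 0))), q(pair(0, pair(b, 0)))))   [R1 at 1.2]
2. pair(pair(0, c), pair(q(pair(0, pair(b, 0))), q(pair(0, pair(b, 0)))))  →  pair(pair(0, c), pair(c, q(pair(0, pair(b, 0)))))   [R1 at 2.1]
3. pair(pair(0, c), pair(c, q(pair(0, pair(b, 0)))))  →  pair(pair(0, c), pair(c, c))   [R1 at 2.2]

pair(pair(0, c), pair(c, c))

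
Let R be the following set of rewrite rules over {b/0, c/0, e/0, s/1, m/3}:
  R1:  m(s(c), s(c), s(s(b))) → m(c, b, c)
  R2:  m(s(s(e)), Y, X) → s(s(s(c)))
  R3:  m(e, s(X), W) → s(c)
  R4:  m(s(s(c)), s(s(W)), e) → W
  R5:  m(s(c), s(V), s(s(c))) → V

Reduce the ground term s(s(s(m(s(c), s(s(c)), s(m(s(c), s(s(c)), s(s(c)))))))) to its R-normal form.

s(s(s(s(c))))

1. s(s(s(m(s(c), s(s(c)), s(m(s(c), s(s(c)), s(s(c))))))))  →  s(s(s(m(s(c), s(s(c)), s(s(c))))))   [R5 at 1.1.1.3.1]
2. s(s(s(m(s(c), s(s(c)), s(s(c))))))  →  s(s(s(s(c))))   [R5 at 1.1.1]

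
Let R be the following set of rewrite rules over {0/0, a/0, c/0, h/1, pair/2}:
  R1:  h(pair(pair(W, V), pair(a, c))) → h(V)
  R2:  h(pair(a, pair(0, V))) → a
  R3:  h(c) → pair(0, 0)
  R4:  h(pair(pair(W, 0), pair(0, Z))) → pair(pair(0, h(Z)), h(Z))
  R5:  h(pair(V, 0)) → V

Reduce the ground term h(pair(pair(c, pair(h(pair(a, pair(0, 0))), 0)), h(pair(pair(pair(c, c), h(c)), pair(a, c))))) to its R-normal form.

1. h(pair(pair(c, pair(h(pair(a, pair(0, 0))), 0)), h(pair(pair(pair(c, c), h(c)), pair(a, c)))))  →  h(pair(pair(c, pair(a, 0)), h(pair(pair(pair(c, c), h(c)), pair(a, c)))))   [R2 at 1.1.2.1]
2. h(pair(pair(c, pair(a, 0)), h(pair(pair(pair(c, c), h(c)), pair(a, c)))))  →  h(pair(pair(c, pair(a, 0)), h(h(c))))   [R1 at 1.2]
3. h(pair(pair(c, pair(a, 0)), h(h(c))))  →  h(pair(pair(c, pair(a, 0)), h(pair(0, 0))))   [R3 at 1.2.1]
4. h(pair(pair(c, pair(a, 0)), h(pair(0, 0))))  →  h(pair(pair(c, pair(a, 0)), 0))   [R5 at 1.2]
5. h(pair(pair(c, pair(a, 0)), 0))  →  pair(c, pair(a, 0))   [R5 at ε]

pair(c, pair(a, 0))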